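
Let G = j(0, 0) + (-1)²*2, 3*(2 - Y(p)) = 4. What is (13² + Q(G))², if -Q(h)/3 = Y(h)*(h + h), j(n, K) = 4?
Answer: 21025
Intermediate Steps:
Y(p) = ⅔ (Y(p) = 2 - ⅓*4 = 2 - 4/3 = ⅔)
G = 6 (G = 4 + (-1)²*2 = 4 + 1*2 = 4 + 2 = 6)
Q(h) = -4*h (Q(h) = -2*(h + h) = -2*2*h = -4*h)
(13² + Q(G))² = (13² - 4*6)² = (169 - 24)² = 145² = 21025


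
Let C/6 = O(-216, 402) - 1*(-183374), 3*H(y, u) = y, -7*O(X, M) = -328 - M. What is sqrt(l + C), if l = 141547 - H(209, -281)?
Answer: 2*sqrt(136968762)/21 ≈ 1114.6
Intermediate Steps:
O(X, M) = 328/7 + M/7 (O(X, M) = -(-328 - M)/7 = 328/7 + M/7)
H(y, u) = y/3
l = 424432/3 (l = 141547 - 209/3 = 424432/3 ≈ 1.4148e+5)
C = 7706088/7 (C = 6*((328/7 + (1/7)*402) - 1*(-183374)) = 6*((328/7 + 402/7) + 183374) = 6*(730/7 + 183374) = 6*(1284348/7) = 7706088/7 ≈ 1.1009e+6)
sqrt(l + C) = sqrt(424432/3 + 7706088/7) = sqrt(26089288/21) = 2*sqrt(136968762)/21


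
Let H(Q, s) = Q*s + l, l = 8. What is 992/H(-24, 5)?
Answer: -62/7 ≈ -8.8571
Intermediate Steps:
H(Q, s) = 8 + Q*s (H(Q, s) = Q*s + 8 = 8 + Q*s)
992/H(-24, 5) = 992/(8 - 24*5) = 992/(8 - 120) = 992/(-112) = 992*(-1/112) = -62/7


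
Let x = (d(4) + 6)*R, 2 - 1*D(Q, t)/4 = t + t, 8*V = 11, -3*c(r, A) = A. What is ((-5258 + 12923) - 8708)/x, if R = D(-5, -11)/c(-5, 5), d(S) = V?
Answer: 5215/2124 ≈ 2.4553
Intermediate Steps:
c(r, A) = -A/3
V = 11/8 (V = (⅛)*11 = 11/8 ≈ 1.3750)
D(Q, t) = 8 - 8*t (D(Q, t) = 8 - 4*(t + t) = 8 - 8*t)
d(S) = 11/8
R = -288/5 (R = (8 - 8*(-11))/((-⅓*5)) = (8 + 88)/(-5/3) = 96*(-⅗) = -288/5 ≈ -57.600)
x = -2124/5 (x = (11/8 + 6)*(-288/5) = (59/8)*(-288/5) = -2124/5 ≈ -424.80)
((-5258 + 12923) - 8708)/x = ((-5258 + 12923) - 8708)/(-2124/5) = (7665 - 8708)*(-5/2124) = -1043*(-5/2124) = 5215/2124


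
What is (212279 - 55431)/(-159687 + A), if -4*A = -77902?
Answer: -313696/280423 ≈ -1.1187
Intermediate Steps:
A = 38951/2 (A = -¼*(-77902) = 38951/2 ≈ 19476.)
(212279 - 55431)/(-159687 + A) = (212279 - 55431)/(-159687 + 38951/2) = 156848/(-280423/2) = 156848*(-2/280423) = -313696/280423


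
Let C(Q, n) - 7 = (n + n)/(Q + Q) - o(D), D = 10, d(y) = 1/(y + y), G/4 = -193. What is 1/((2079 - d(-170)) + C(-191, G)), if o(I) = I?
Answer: 64940/135078111 ≈ 0.00048076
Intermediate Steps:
G = -772 (G = 4*(-193) = -772)
d(y) = 1/(2*y)
C(Q, n) = -3 + n/Q (C(Q, n) = 7 + ((n + n)/(Q + Q) - 1*10) = 7 + ((2*n)/((2*Q)) - 10) = 7 + ((2*n)*(1/(2*Q)) - 10) = 7 + (n/Q - 10) = 7 + (-10 + n/Q) = -3 + n/Q)
1/((2079 - d(-170)) + C(-191, G)) = 1/((2079 - 1/(2*(-170))) + (-3 - 772/(-191))) = 1/((2079 - (-1)/(2*170)) + (-3 - 772*(-1/191))) = 1/((2079 - 1*(-1/340)) + (-3 + 772/191)) = 1/((2079 + 1/340) + 199/191) = 1/(706861/340 + 199/191) = 1/(135078111/64940) = 64940/135078111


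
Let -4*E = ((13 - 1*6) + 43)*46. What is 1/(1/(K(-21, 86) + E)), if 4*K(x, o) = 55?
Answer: -2245/4 ≈ -561.25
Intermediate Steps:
K(x, o) = 55/4 (K(x, o) = (¼)*55 = 55/4)
E = -575 (E = -((13 - 1*6) + 43)*46/4 = -((13 - 6) + 43)*46/4 = -(7 + 43)*46/4 = -25*46/2 = -¼*2300 = -575)
1/(1/(K(-21, 86) + E)) = 1/(1/(55/4 - 575)) = 1/(1/(-2245/4)) = 1/(-4/2245) = -2245/4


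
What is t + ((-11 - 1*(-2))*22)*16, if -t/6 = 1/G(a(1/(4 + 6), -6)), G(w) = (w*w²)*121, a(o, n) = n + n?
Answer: -110398463/34848 ≈ -3168.0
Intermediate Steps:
a(o, n) = 2*n
G(w) = 121*w³ (G(w) = w³*121 = 121*w³)
t = 1/34848 (t = -6/(121*(2*(-6))³) = -6/(121*(-12)³) = -6/(121*(-1728)) = -6/(-209088) = -6*(-1/209088) = 1/34848 ≈ 2.8696e-5)
t + ((-11 - 1*(-2))*22)*16 = 1/34848 + ((-11 - 1*(-2))*22)*16 = 1/34848 + ((-11 + 2)*22)*16 = 1/34848 - 9*22*16 = 1/34848 - 198*16 = 1/34848 - 3168 = -110398463/34848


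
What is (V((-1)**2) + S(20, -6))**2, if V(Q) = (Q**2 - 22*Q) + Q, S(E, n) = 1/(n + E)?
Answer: 77841/196 ≈ 397.15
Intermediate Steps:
S(E, n) = 1/(E + n)
V(Q) = Q**2 - 21*Q
(V((-1)**2) + S(20, -6))**2 = ((-1)**2*(-21 + (-1)**2) + 1/(20 - 6))**2 = (1*(-21 + 1) + 1/14)**2 = (1*(-20) + 1/14)**2 = (-20 + 1/14)**2 = (-279/14)**2 = 77841/196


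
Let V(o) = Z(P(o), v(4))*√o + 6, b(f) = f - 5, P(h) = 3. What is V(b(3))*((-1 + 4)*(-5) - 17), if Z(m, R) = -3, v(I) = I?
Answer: -192 + 96*I*√2 ≈ -192.0 + 135.76*I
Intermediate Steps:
b(f) = -5 + f
V(o) = 6 - 3*√o (V(o) = -3*√o + 6 = 6 - 3*√o)
V(b(3))*((-1 + 4)*(-5) - 17) = (6 - 3*√(-5 + 3))*((-1 + 4)*(-5) - 17) = (6 - 3*I*√2)*(3*(-5) - 17) = (6 - 3*I*√2)*(-15 - 17) = (6 - 3*I*√2)*(-32) = -192 + 96*I*√2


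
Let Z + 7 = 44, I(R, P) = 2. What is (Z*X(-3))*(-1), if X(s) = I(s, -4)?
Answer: -74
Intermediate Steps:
Z = 37 (Z = -7 + 44 = 37)
X(s) = 2
(Z*X(-3))*(-1) = (37*2)*(-1) = 74*(-1) = -74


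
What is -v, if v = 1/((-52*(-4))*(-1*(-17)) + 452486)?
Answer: -1/456022 ≈ -2.1929e-6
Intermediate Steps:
v = 1/456022 (v = 1/(208*17 + 452486) = 1/(3536 + 452486) = 1/456022 ≈ 2.1929e-6)
-v = -1*1/456022 = -1/456022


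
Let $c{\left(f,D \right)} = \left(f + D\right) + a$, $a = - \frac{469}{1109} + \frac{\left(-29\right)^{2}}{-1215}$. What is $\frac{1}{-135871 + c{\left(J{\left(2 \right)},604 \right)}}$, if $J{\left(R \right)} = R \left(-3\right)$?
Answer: $- \frac{1347435}{182273077259} \approx -7.3924 \cdot 10^{-6}$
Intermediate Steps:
$J{\left(R \right)} = - 3 R$
$a = - \frac{1502504}{1347435}$ ($a = \left(-469\right) \frac{1}{1109} + 841 \left(- \frac{1}{1215}\right) = - \frac{469}{1109} - \frac{841}{1215} = - \frac{1502504}{1347435} \approx -1.1151$)
$c{\left(f,D \right)} = - \frac{1502504}{1347435} + D + f$ ($c{\left(f,D \right)} = \left(f + D\right) - \frac{1502504}{1347435} = \left(D + f\right) - \frac{1502504}{1347435} = - \frac{1502504}{1347435} + D + f$)
$\frac{1}{-135871 + c{\left(J{\left(2 \right)},604 \right)}} = \frac{1}{-135871 - - \frac{804263626}{1347435}} = \frac{1}{-135871 + \frac{804263626}{1347435}} = \frac{1}{- \frac{182273077259}{1347435}} = - \frac{1347435}{182273077259}$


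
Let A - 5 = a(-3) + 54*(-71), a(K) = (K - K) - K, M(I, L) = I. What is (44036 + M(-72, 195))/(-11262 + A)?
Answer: -10991/3772 ≈ -2.9138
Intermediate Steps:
a(K) = -K (a(K) = 0 - K = -K)
A = -3826 (A = 5 + (-1*(-3) + 54*(-71)) = 5 + (3 - 3834) = 5 - 3831 = -3826)
(44036 + M(-72, 195))/(-11262 + A) = (44036 - 72)/(-11262 - 3826) = 43964/(-15088) = 43964*(-1/15088) = -10991/3772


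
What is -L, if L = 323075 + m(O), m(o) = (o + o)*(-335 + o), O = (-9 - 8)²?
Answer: -296487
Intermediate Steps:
O = 289 (O = (-17)² = 289)
m(o) = 2*o*(-335 + o) (m(o) = (2*o)*(-335 + o) = 2*o*(-335 + o))
L = 296487 (L = 323075 + 2*289*(-335 + 289) = 323075 + 2*289*(-46) = 323075 - 26588 = 296487)
-L = -1*296487 = -296487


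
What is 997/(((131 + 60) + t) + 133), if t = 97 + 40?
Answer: 997/461 ≈ 2.1627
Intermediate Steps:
t = 137
997/(((131 + 60) + t) + 133) = 997/(((131 + 60) + 137) + 133) = 997/((191 + 137) + 133) = 997/(328 + 133) = 997/461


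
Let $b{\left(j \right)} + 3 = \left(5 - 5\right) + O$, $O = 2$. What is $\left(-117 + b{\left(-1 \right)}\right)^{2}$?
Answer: $13924$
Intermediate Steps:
$b{\left(j \right)} = -1$ ($b{\left(j \right)} = -3 + \left(\left(5 - 5\right) + 2\right) = -3 + \left(0 + 2\right) = -3 + 2 = -1$)
$\left(-117 + b{\left(-1 \right)}\right)^{2} = \left(-117 - 1\right)^{2} = \left(-118\right)^{2} = 13924$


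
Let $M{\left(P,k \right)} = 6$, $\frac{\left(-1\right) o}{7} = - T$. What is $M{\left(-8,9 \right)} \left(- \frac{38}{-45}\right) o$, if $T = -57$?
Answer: $- \frac{10108}{5} \approx -2021.6$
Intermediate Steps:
$o = -399$ ($o = - 7 \left(\left(-1\right) \left(-57\right)\right) = \left(-7\right) 57 = -399$)
$M{\left(-8,9 \right)} \left(- \frac{38}{-45}\right) o = 6 \left(- \frac{38}{-45}\right) \left(-399\right) = 6 \left(\left(-38\right) \left(- \frac{1}{45}\right)\right) \left(-399\right) = 6 \cdot \frac{38}{45} \left(-399\right) = \frac{76}{15} \left(-399\right) = - \frac{10108}{5}$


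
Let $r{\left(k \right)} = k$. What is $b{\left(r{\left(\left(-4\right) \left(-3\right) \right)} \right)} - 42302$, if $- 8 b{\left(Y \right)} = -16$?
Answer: $-42300$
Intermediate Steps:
$b{\left(Y \right)} = 2$ ($b{\left(Y \right)} = \left(- \frac{1}{8}\right) \left(-16\right) = 2$)
$b{\left(r{\left(\left(-4\right) \left(-3\right) \right)} \right)} - 42302 = 2 - 42302 = -42300$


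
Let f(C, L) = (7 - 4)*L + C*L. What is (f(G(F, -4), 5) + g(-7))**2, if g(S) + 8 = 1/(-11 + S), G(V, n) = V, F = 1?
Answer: 46225/324 ≈ 142.67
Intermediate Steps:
f(C, L) = 3*L + C*L
g(S) = -8 + 1/(-11 + S)
(f(G(F, -4), 5) + g(-7))**2 = (5*(3 + 1) + (89 - 8*(-7))/(-11 - 7))**2 = (5*4 + (89 + 56)/(-18))**2 = (20 - 1/18*145)**2 = (20 - 145/18)**2 = (215/18)**2 = 46225/324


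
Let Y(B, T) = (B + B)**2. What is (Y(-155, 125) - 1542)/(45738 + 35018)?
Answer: 47279/40378 ≈ 1.1709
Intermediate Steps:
Y(B, T) = 4*B**2 (Y(B, T) = (2*B)**2 = 4*B**2)
(Y(-155, 125) - 1542)/(45738 + 35018) = (4*(-155)**2 - 1542)/(45738 + 35018) = (4*24025 - 1542)/80756 = (96100 - 1542)*(1/80756) = 94558*(1/80756) = 47279/40378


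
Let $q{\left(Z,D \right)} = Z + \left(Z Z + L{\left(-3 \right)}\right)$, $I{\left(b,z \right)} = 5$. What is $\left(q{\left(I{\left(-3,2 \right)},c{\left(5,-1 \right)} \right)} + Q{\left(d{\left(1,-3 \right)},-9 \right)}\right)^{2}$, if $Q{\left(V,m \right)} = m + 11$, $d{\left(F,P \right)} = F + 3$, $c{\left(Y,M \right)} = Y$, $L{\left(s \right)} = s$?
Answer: $841$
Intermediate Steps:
$d{\left(F,P \right)} = 3 + F$
$Q{\left(V,m \right)} = 11 + m$
$q{\left(Z,D \right)} = -3 + Z + Z^{2}$ ($q{\left(Z,D \right)} = Z + \left(Z Z - 3\right) = Z + \left(Z^{2} - 3\right) = Z + \left(-3 + Z^{2}\right) = -3 + Z + Z^{2}$)
$\left(q{\left(I{\left(-3,2 \right)},c{\left(5,-1 \right)} \right)} + Q{\left(d{\left(1,-3 \right)},-9 \right)}\right)^{2} = \left(\left(-3 + 5 + 5^{2}\right) + \left(11 - 9\right)\right)^{2} = \left(\left(-3 + 5 + 25\right) + 2\right)^{2} = \left(27 + 2\right)^{2} = 29^{2} = 841$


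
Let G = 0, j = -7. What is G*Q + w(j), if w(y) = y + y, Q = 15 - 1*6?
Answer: -14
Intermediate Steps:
Q = 9 (Q = 15 - 6 = 9)
w(y) = 2*y
G*Q + w(j) = 0*9 + 2*(-7) = 0 - 14 = -14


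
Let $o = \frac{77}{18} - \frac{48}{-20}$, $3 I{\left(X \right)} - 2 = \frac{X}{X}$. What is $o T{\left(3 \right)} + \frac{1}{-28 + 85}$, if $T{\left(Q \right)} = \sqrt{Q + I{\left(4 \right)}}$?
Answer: $\frac{11434}{855} \approx 13.373$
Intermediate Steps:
$I{\left(X \right)} = 1$ ($I{\left(X \right)} = \frac{2}{3} + \frac{X \frac{1}{X}}{3} = \frac{2}{3} + \frac{1}{3} \cdot 1 = \frac{2}{3} + \frac{1}{3} = 1$)
$T{\left(Q \right)} = \sqrt{1 + Q}$ ($T{\left(Q \right)} = \sqrt{Q + 1} = \sqrt{1 + Q}$)
$o = \frac{601}{90}$ ($o = 77 \cdot \frac{1}{18} - - \frac{12}{5} = \frac{77}{18} + \frac{12}{5} = \frac{601}{90} \approx 6.6778$)
$o T{\left(3 \right)} + \frac{1}{-28 + 85} = \frac{601 \sqrt{1 + 3}}{90} + \frac{1}{-28 + 85} = \frac{601 \sqrt{4}}{90} + \frac{1}{57} = \frac{601}{90} \cdot 2 + \frac{1}{57} = \frac{601}{45} + \frac{1}{57} = \frac{11434}{855}$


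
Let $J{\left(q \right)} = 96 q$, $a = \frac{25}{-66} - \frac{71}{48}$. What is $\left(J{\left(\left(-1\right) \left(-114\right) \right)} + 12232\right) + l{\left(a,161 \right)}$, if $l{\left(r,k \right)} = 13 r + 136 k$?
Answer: $\frac{7928421}{176} \approx 45048.0$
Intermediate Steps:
$a = - \frac{327}{176}$ ($a = 25 \left(- \frac{1}{66}\right) - \frac{71}{48} = - \frac{25}{66} - \frac{71}{48} = - \frac{327}{176} \approx -1.858$)
$\left(J{\left(\left(-1\right) \left(-114\right) \right)} + 12232\right) + l{\left(a,161 \right)} = \left(96 \left(\left(-1\right) \left(-114\right)\right) + 12232\right) + \left(13 \left(- \frac{327}{176}\right) + 136 \cdot 161\right) = \left(96 \cdot 114 + 12232\right) + \left(- \frac{4251}{176} + 21896\right) = \left(10944 + 12232\right) + \frac{3849445}{176} = 23176 + \frac{3849445}{176} = \frac{7928421}{176}$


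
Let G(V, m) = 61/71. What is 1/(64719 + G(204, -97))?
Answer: 71/4595110 ≈ 1.5451e-5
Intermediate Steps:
G(V, m) = 61/71 (G(V, m) = 61*(1/71) = 61/71)
1/(64719 + G(204, -97)) = 1/(64719 + 61/71) = 1/(4595110/71) = 71/4595110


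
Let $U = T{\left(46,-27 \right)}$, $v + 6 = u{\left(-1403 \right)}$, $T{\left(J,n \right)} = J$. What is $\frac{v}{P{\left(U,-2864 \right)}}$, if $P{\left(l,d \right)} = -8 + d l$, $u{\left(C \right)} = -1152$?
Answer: $\frac{579}{65876} \approx 0.0087892$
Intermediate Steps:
$v = -1158$ ($v = -6 - 1152 = -1158$)
$U = 46$
$\frac{v}{P{\left(U,-2864 \right)}} = - \frac{1158}{-8 - 131744} = - \frac{1158}{-131752} = \left(-1158\right) \left(- \frac{1}{131752}\right) = \frac{579}{65876}$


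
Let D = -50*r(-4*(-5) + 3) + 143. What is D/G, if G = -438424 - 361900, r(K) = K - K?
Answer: -143/800324 ≈ -0.00017868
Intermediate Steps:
r(K) = 0
G = -800324
D = 143 (D = -50*0 + 143 = 0 + 143 = 143)
D/G = 143/(-800324) = 143*(-1/800324) = -143/800324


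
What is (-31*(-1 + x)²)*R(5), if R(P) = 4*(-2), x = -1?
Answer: 992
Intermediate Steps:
R(P) = -8
(-31*(-1 + x)²)*R(5) = -31*(-1 - 1)²*(-8) = -31*(-2)²*(-8) = -31*4*(-8) = -124*(-8) = 992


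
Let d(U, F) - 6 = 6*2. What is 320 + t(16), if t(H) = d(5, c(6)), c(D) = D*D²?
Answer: 338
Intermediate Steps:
c(D) = D³
d(U, F) = 18 (d(U, F) = 6 + 6*2 = 6 + 12 = 18)
t(H) = 18
320 + t(16) = 320 + 18 = 338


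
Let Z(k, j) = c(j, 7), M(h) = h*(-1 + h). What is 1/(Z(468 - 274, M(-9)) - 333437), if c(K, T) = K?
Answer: -1/333347 ≈ -2.9999e-6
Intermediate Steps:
Z(k, j) = j
1/(Z(468 - 274, M(-9)) - 333437) = 1/(-9*(-1 - 9) - 333437) = 1/(-9*(-10) - 333437) = 1/(90 - 333437) = 1/(-333347) = -1/333347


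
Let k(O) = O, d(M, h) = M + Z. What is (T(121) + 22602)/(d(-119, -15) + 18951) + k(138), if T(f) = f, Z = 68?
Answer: 2630923/18900 ≈ 139.20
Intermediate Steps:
d(M, h) = 68 + M (d(M, h) = M + 68 = 68 + M)
(T(121) + 22602)/(d(-119, -15) + 18951) + k(138) = (121 + 22602)/((68 - 119) + 18951) + 138 = 22723/(-51 + 18951) + 138 = 22723/18900 + 138 = 2630923/18900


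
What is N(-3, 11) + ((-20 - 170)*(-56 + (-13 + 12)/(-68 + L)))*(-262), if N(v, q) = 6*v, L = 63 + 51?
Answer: -64141944/23 ≈ -2.7888e+6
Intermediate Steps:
L = 114
N(-3, 11) + ((-20 - 170)*(-56 + (-13 + 12)/(-68 + L)))*(-262) = 6*(-3) + ((-20 - 170)*(-56 + (-13 + 12)/(-68 + 114)))*(-262) = -18 - 190*(-56 - 1/46)*(-262) = -18 - 190*(-2577/46)*(-262) = -18 + (244815/23)*(-262) = -18 - 64141530/23 = -64141944/23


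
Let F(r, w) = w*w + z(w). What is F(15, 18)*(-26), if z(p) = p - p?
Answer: -8424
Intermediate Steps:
z(p) = 0
F(r, w) = w² (F(r, w) = w*w + 0 = w² + 0 = w²)
F(15, 18)*(-26) = 18²*(-26) = 324*(-26) = -8424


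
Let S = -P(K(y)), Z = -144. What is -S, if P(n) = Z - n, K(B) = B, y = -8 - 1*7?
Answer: -129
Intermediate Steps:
y = -15 (y = -8 - 7 = -15)
P(n) = -144 - n
S = 129 (S = -(-144 - 1*(-15)) = -(-144 + 15) = -1*(-129) = 129)
-S = -1*129 = -129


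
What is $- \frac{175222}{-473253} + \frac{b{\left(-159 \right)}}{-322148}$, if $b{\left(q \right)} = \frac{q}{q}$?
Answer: $\frac{56446943603}{152457507444} \approx 0.37025$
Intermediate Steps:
$b{\left(q \right)} = 1$
$- \frac{175222}{-473253} + \frac{b{\left(-159 \right)}}{-322148} = - \frac{175222}{-473253} + 1 \frac{1}{-322148} = \left(-175222\right) \left(- \frac{1}{473253}\right) + 1 \left(- \frac{1}{322148}\right) = \frac{175222}{473253} - \frac{1}{322148} = \frac{56446943603}{152457507444}$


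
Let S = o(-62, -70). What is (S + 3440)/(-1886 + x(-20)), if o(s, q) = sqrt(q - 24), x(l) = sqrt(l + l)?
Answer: (sqrt(94) - 3440*I)/(2*(sqrt(10) + 943*I)) ≈ -1.8239 - 0.011257*I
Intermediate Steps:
x(l) = sqrt(2)*sqrt(l) (x(l) = sqrt(2*l) = sqrt(2)*sqrt(l))
o(s, q) = sqrt(-24 + q)
S = I*sqrt(94) (S = sqrt(-24 - 70) = sqrt(-94) = I*sqrt(94) ≈ 9.6954*I)
(S + 3440)/(-1886 + x(-20)) = (I*sqrt(94) + 3440)/(-1886 + sqrt(2)*sqrt(-20)) = (3440 + I*sqrt(94))/(-1886 + sqrt(2)*(2*I*sqrt(5))) = (3440 + I*sqrt(94))/(-1886 + 2*I*sqrt(10))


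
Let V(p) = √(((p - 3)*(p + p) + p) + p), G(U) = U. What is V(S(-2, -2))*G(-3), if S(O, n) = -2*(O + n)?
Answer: -12*√6 ≈ -29.394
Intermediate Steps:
S(O, n) = -2*O - 2*n
V(p) = √(2*p + 2*p*(-3 + p)) (V(p) = √(((-3 + p)*(2*p) + p) + p) = √((2*p*(-3 + p) + p) + p) = √((p + 2*p*(-3 + p)) + p) = √(2*p + 2*p*(-3 + p)))
V(S(-2, -2))*G(-3) = (√2*√((-2*(-2) - 2*(-2))*(-2 + (-2*(-2) - 2*(-2)))))*(-3) = (√2*√((4 + 4)*(-2 + (4 + 4))))*(-3) = (√2*√(8*(-2 + 8)))*(-3) = (√2*√(8*6))*(-3) = (√2*√48)*(-3) = (√2*(4*√3))*(-3) = (4*√6)*(-3) = -12*√6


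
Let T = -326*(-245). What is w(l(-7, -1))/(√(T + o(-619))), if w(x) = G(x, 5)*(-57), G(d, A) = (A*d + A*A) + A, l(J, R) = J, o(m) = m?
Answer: 95*√79251/26417 ≈ 1.0124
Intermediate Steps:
T = 79870
G(d, A) = A + A² + A*d (G(d, A) = (A*d + A²) + A = (A² + A*d) + A = A + A² + A*d)
w(x) = -1710 - 285*x (w(x) = (5*(1 + 5 + x))*(-57) = (5*(6 + x))*(-57) = (30 + 5*x)*(-57) = -1710 - 285*x)
w(l(-7, -1))/(√(T + o(-619))) = (-1710 - 285*(-7))/(√(79870 - 619)) = (-1710 + 1995)/(√79251) = 285*(√79251/79251) = 95*√79251/26417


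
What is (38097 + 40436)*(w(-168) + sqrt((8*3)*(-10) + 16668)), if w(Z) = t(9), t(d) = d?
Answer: 706797 + 5811442*sqrt(3) ≈ 1.0773e+7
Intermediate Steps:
w(Z) = 9
(38097 + 40436)*(w(-168) + sqrt((8*3)*(-10) + 16668)) = (38097 + 40436)*(9 + sqrt((8*3)*(-10) + 16668)) = 78533*(9 + sqrt(24*(-10) + 16668)) = 78533*(9 + sqrt(-240 + 16668)) = 78533*(9 + sqrt(16428)) = 78533*(9 + 74*sqrt(3)) = 706797 + 5811442*sqrt(3)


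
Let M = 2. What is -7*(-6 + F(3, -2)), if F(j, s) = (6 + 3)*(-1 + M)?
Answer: -21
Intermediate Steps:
F(j, s) = 9 (F(j, s) = (6 + 3)*(-1 + 2) = 9*1 = 9)
-7*(-6 + F(3, -2)) = -7*(-6 + 9) = -7*3 = -21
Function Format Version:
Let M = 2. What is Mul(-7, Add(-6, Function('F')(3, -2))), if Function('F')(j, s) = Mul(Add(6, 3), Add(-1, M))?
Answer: -21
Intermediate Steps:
Function('F')(j, s) = 9 (Function('F')(j, s) = Mul(Add(6, 3), Add(-1, 2)) = Mul(9, 1) = 9)
Mul(-7, Add(-6, Function('F')(3, -2))) = Mul(-7, Add(-6, 9)) = Mul(-7, 3) = -21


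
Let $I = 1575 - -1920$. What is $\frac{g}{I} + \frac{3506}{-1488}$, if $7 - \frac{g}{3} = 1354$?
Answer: $- \frac{3044413}{866760} \approx -3.5124$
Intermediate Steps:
$I = 3495$ ($I = 1575 + 1920 = 3495$)
$g = -4041$ ($g = 21 - 4062 = -4041$)
$\frac{g}{I} + \frac{3506}{-1488} = - \frac{4041}{3495} + \frac{3506}{-1488} = \left(-4041\right) \frac{1}{3495} + 3506 \left(- \frac{1}{1488}\right) = - \frac{1347}{1165} - \frac{1753}{744} = - \frac{3044413}{866760}$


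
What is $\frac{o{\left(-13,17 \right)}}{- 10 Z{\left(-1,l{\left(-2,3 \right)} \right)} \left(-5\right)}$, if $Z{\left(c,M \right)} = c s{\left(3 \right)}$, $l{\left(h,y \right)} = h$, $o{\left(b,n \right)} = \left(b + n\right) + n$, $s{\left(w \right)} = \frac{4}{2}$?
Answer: $- \frac{21}{100} \approx -0.21$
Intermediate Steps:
$s{\left(w \right)} = 2$ ($s{\left(w \right)} = 4 \cdot \frac{1}{2} = 2$)
$o{\left(b,n \right)} = b + 2 n$
$Z{\left(c,M \right)} = 2 c$ ($Z{\left(c,M \right)} = c 2 = 2 c$)
$\frac{o{\left(-13,17 \right)}}{- 10 Z{\left(-1,l{\left(-2,3 \right)} \right)} \left(-5\right)} = \frac{-13 + 2 \cdot 17}{- 10 \cdot 2 \left(-1\right) \left(-5\right)} = \frac{-13 + 34}{\left(-10\right) \left(-2\right) \left(-5\right)} = \frac{21}{20 \left(-5\right)} = \frac{21}{-100} = 21 \left(- \frac{1}{100}\right) = - \frac{21}{100}$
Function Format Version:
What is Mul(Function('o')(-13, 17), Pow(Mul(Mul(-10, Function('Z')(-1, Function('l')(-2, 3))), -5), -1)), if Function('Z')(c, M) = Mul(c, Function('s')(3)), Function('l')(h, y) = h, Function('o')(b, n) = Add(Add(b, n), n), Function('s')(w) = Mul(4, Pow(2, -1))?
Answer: Rational(-21, 100) ≈ -0.21000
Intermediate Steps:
Function('s')(w) = 2 (Function('s')(w) = Mul(4, Rational(1, 2)) = 2)
Function('o')(b, n) = Add(b, Mul(2, n))
Function('Z')(c, M) = Mul(2, c) (Function('Z')(c, M) = Mul(c, 2) = Mul(2, c))
Mul(Function('o')(-13, 17), Pow(Mul(Mul(-10, Function('Z')(-1, Function('l')(-2, 3))), -5), -1)) = Mul(Add(-13, Mul(2, 17)), Pow(Mul(Mul(-10, Mul(2, -1)), -5), -1)) = Mul(Add(-13, 34), Pow(Mul(Mul(-10, -2), -5), -1)) = Mul(21, Pow(Mul(20, -5), -1)) = Mul(21, Pow(-100, -1)) = Mul(21, Rational(-1, 100)) = Rational(-21, 100)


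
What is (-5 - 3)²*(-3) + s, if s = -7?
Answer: -199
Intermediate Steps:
(-5 - 3)²*(-3) + s = (-5 - 3)²*(-3) - 7 = (-8)²*(-3) - 7 = 64*(-3) - 7 = -192 - 7 = -199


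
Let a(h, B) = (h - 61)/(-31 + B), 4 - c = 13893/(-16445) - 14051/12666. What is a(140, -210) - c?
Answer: -28667723933/4563496470 ≈ -6.2820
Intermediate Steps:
c = 112746083/18935670 (c = 4 - (13893/(-16445) - 14051/12666) = 4 - (13893*(-1/16445) - 14051*1/12666) = 4 - (-1263/1495 - 14051/12666) = 4 - 1*(-37003403/18935670) = 4 + 37003403/18935670 = 112746083/18935670 ≈ 5.9542)
a(h, B) = (-61 + h)/(-31 + B)
a(140, -210) - c = (-61 + 140)/(-31 - 210) - 1*112746083/18935670 = 79/(-241) - 112746083/18935670 = -1/241*79 - 112746083/18935670 = -79/241 - 112746083/18935670 = -28667723933/4563496470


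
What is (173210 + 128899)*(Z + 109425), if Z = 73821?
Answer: 55360265814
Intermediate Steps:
(173210 + 128899)*(Z + 109425) = (173210 + 128899)*(73821 + 109425) = 302109*183246 = 55360265814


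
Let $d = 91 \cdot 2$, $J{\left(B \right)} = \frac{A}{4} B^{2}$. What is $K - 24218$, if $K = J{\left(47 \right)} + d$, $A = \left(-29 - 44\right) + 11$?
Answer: $- \frac{116551}{2} \approx -58276.0$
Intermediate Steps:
$A = -62$ ($A = -73 + 11 = -62$)
$J{\left(B \right)} = - \frac{31 B^{2}}{2}$ ($J{\left(B \right)} = - \frac{62}{4} B^{2} = \left(-62\right) \frac{1}{4} B^{2} = - \frac{31 B^{2}}{2}$)
$d = 182$
$K = - \frac{68115}{2}$ ($K = - \frac{31 \cdot 47^{2}}{2} + 182 = \left(- \frac{31}{2}\right) 2209 + 182 = - \frac{68479}{2} + 182 = - \frac{68115}{2} \approx -34058.0$)
$K - 24218 = - \frac{68115}{2} - 24218 = - \frac{116551}{2}$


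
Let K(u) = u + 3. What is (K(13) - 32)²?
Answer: 256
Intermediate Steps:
K(u) = 3 + u
(K(13) - 32)² = ((3 + 13) - 32)² = (16 - 32)² = (-16)² = 256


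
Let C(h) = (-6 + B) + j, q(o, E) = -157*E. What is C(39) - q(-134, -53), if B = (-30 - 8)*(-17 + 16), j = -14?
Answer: -8303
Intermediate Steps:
B = 38 (B = -38*(-1) = 38)
C(h) = 18 (C(h) = (-6 + 38) - 14 = 32 - 14 = 18)
C(39) - q(-134, -53) = 18 - (-157)*(-53) = 18 - 1*8321 = 18 - 8321 = -8303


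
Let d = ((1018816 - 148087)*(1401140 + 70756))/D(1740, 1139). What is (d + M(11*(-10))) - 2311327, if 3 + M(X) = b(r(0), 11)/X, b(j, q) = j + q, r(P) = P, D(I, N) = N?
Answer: 12789899272001/11390 ≈ 1.1229e+9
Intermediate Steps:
d = 1281622532184/1139 (d = ((1018816 - 148087)*(1401140 + 70756))/1139 = (870729*1471896)*(1/1139) = 1281622532184*(1/1139) = 1281622532184/1139 ≈ 1.1252e+9)
M(X) = -3 + 11/X (M(X) = -3 + (0 + 11)/X = -3 + 11/X)
(d + M(11*(-10))) - 2311327 = (1281622532184/1139 + (-3 + 11/((11*(-10))))) - 2311327 = (1281622532184/1139 + (-3 + 11/(-110))) - 2311327 = (1281622532184/1139 + (-3 + 11*(-1/110))) - 2311327 = (1281622532184/1139 + (-3 - 1/10)) - 2311327 = (1281622532184/1139 - 31/10) - 2311327 = 12816225286531/11390 - 2311327 = 12789899272001/11390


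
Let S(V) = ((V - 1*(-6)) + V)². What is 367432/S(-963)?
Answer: 45929/460800 ≈ 0.099672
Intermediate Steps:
S(V) = (6 + 2*V)² (S(V) = ((V + 6) + V)² = ((6 + V) + V)² = (6 + 2*V)²)
367432/S(-963) = 367432/((4*(3 - 963)²)) = 367432/((4*(-960)²)) = 367432/((4*921600)) = 367432/3686400 = 367432*(1/3686400) = 45929/460800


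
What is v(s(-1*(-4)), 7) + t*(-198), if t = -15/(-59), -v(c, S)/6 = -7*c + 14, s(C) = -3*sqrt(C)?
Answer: -22794/59 ≈ -386.34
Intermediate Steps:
v(c, S) = -84 + 42*c (v(c, S) = -6*(-7*c + 14) = -6*(14 - 7*c) = -84 + 42*c)
t = 15/59 (t = -15*(-1/59) = 15/59 ≈ 0.25424)
v(s(-1*(-4)), 7) + t*(-198) = (-84 + 42*(-3*sqrt(4))) + (15/59)*(-198) = (-84 + 42*(-3*sqrt(4))) - 2970/59 = (-84 + 42*(-3*2)) - 2970/59 = (-84 + 42*(-6)) - 2970/59 = (-84 - 252) - 2970/59 = -336 - 2970/59 = -22794/59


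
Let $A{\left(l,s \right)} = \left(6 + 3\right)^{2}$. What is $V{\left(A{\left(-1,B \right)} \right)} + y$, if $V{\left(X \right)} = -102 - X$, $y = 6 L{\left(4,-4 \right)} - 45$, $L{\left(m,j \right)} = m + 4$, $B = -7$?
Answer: $-180$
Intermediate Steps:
$L{\left(m,j \right)} = 4 + m$
$A{\left(l,s \right)} = 81$ ($A{\left(l,s \right)} = 9^{2} = 81$)
$y = 3$ ($y = 6 \left(4 + 4\right) - 45 = 6 \cdot 8 - 45 = 48 - 45 = 3$)
$V{\left(A{\left(-1,B \right)} \right)} + y = \left(-102 - 81\right) + 3 = -183 + 3 = -180$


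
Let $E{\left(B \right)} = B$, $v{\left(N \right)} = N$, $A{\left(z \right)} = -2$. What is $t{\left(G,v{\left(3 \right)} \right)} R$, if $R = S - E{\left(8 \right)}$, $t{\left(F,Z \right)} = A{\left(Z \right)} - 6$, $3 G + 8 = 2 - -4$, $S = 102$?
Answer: $-752$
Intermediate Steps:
$G = - \frac{2}{3}$ ($G = - \frac{8}{3} + \frac{2 - -4}{3} = - \frac{8}{3} + \frac{2 + 4}{3} = - \frac{8}{3} + \frac{1}{3} \cdot 6 = - \frac{8}{3} + 2 = - \frac{2}{3} \approx -0.66667$)
$t{\left(F,Z \right)} = -8$ ($t{\left(F,Z \right)} = -2 - 6 = -8$)
$R = 94$ ($R = 102 - 8 = 94$)
$t{\left(G,v{\left(3 \right)} \right)} R = \left(-8\right) 94 = -752$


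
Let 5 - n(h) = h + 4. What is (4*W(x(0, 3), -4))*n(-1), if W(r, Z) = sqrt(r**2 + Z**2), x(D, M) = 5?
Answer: 8*sqrt(41) ≈ 51.225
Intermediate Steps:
n(h) = 1 - h (n(h) = 5 - (h + 4) = 5 - (4 + h) = 5 + (-4 - h) = 1 - h)
W(r, Z) = sqrt(Z**2 + r**2)
(4*W(x(0, 3), -4))*n(-1) = (4*sqrt((-4)**2 + 5**2))*(1 - 1*(-1)) = (4*sqrt(16 + 25))*(1 + 1) = (4*sqrt(41))*2 = 8*sqrt(41)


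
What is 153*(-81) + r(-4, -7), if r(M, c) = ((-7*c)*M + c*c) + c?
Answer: -12547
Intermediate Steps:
r(M, c) = c + c**2 - 7*M*c (r(M, c) = (-7*M*c + c**2) + c = (c**2 - 7*M*c) + c = c + c**2 - 7*M*c)
153*(-81) + r(-4, -7) = 153*(-81) - 7*(1 - 7 - 7*(-4)) = -12393 - 7*(1 - 7 + 28) = -12393 - 7*22 = -12393 - 154 = -12547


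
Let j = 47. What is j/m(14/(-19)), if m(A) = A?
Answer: -893/14 ≈ -63.786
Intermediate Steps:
j/m(14/(-19)) = 47/((14/(-19))) = 47/((14*(-1/19))) = 47/(-14/19) = 47*(-19/14) = -893/14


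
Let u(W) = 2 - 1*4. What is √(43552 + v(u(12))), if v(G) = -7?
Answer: √43545 ≈ 208.67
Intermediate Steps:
u(W) = -2 (u(W) = 2 - 4 = -2)
√(43552 + v(u(12))) = √(43552 - 7) = √43545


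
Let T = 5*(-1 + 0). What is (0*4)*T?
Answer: 0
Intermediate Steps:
T = -5 (T = 5*(-1) = -5)
(0*4)*T = (0*4)*(-5) = 0*(-5) = 0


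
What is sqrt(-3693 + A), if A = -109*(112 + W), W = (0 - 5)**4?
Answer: I*sqrt(84026) ≈ 289.87*I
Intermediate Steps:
W = 625 (W = (-5)**4 = 625)
A = -80333 (A = -109*(112 + 625) = -109*737 = -80333)
sqrt(-3693 + A) = sqrt(-3693 - 80333) = sqrt(-84026) = I*sqrt(84026)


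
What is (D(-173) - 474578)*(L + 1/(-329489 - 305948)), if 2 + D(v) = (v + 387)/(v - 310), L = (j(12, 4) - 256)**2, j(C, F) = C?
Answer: -2890599114650607258/102305357 ≈ -2.8255e+10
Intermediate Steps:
L = 59536 (L = (12 - 256)**2 = (-244)**2 = 59536)
D(v) = -2 + (387 + v)/(-310 + v) (D(v) = -2 + (v + 387)/(v - 310) = -2 + (387 + v)/(-310 + v))
(D(-173) - 474578)*(L + 1/(-329489 - 305948)) = ((1007 - 1*(-173))/(-310 - 173) - 474578)*(59536 + 1/(-329489 - 305948)) = ((1007 + 173)/(-483) - 474578)*(59536 + 1/(-635437)) = (-1/483*1180 - 474578)*(59536 - 1/635437) = (-1180/483 - 474578)*(37831377231/635437) = -229222354/483*37831377231/635437 = -2890599114650607258/102305357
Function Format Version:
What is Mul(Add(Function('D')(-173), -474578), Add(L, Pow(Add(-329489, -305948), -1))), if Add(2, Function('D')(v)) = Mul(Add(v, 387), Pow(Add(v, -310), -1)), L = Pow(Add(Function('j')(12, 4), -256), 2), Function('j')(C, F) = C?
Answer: Rational(-2890599114650607258, 102305357) ≈ -2.8255e+10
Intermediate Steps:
L = 59536 (L = Pow(Add(12, -256), 2) = Pow(-244, 2) = 59536)
Function('D')(v) = Add(-2, Mul(Pow(Add(-310, v), -1), Add(387, v))) (Function('D')(v) = Add(-2, Mul(Add(v, 387), Pow(Add(v, -310), -1))) = Add(-2, Mul(Add(387, v), Pow(Add(-310, v), -1))) = Add(-2, Mul(Pow(Add(-310, v), -1), Add(387, v))))
Mul(Add(Function('D')(-173), -474578), Add(L, Pow(Add(-329489, -305948), -1))) = Mul(Add(Mul(Pow(Add(-310, -173), -1), Add(1007, Mul(-1, -173))), -474578), Add(59536, Pow(Add(-329489, -305948), -1))) = Mul(Add(Mul(Pow(-483, -1), Add(1007, 173)), -474578), Add(59536, Pow(-635437, -1))) = Mul(Add(Mul(Rational(-1, 483), 1180), -474578), Add(59536, Rational(-1, 635437))) = Mul(Add(Rational(-1180, 483), -474578), Rational(37831377231, 635437)) = Mul(Rational(-229222354, 483), Rational(37831377231, 635437)) = Rational(-2890599114650607258, 102305357)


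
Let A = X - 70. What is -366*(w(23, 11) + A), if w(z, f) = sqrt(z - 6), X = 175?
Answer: -38430 - 366*sqrt(17) ≈ -39939.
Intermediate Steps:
A = 105 (A = 175 - 70 = 105)
w(z, f) = sqrt(-6 + z)
-366*(w(23, 11) + A) = -366*(sqrt(-6 + 23) + 105) = -366*(sqrt(17) + 105) = -366*(105 + sqrt(17)) = -38430 - 366*sqrt(17)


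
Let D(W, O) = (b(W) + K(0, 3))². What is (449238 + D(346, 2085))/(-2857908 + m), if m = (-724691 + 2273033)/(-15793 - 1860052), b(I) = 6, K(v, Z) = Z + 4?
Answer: -843017873915/5360993980602 ≈ -0.15725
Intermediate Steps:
K(v, Z) = 4 + Z
m = -1548342/1875845 (m = 1548342/(-1875845) = 1548342*(-1/1875845) = -1548342/1875845 ≈ -0.82541)
D(W, O) = 169 (D(W, O) = (6 + (4 + 3))² = (6 + 7)² = 13² = 169)
(449238 + D(346, 2085))/(-2857908 + m) = (449238 + 169)/(-2857908 - 1548342/1875845) = 449407/(-5360993980602/1875845) = 449407*(-1875845/5360993980602) = -843017873915/5360993980602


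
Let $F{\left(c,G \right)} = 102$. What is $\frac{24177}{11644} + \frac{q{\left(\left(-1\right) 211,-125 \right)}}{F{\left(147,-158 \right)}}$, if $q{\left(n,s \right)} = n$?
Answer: $\frac{4585}{593844} \approx 0.0077209$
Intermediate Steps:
$\frac{24177}{11644} + \frac{q{\left(\left(-1\right) 211,-125 \right)}}{F{\left(147,-158 \right)}} = \frac{24177}{11644} + \frac{\left(-1\right) 211}{102} = 24177 \cdot \frac{1}{11644} - \frac{211}{102} = \frac{24177}{11644} - \frac{211}{102} = \frac{4585}{593844}$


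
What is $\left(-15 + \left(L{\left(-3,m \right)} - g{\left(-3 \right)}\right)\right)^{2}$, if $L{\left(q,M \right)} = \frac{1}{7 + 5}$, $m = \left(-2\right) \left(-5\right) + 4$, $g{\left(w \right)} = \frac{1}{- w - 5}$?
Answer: $\frac{29929}{144} \approx 207.84$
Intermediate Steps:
$g{\left(w \right)} = \frac{1}{-5 - w}$
$m = 14$ ($m = 10 + 4 = 14$)
$L{\left(q,M \right)} = \frac{1}{12}$
$\left(-15 + \left(L{\left(-3,m \right)} - g{\left(-3 \right)}\right)\right)^{2} = \left(-15 - \left(- \frac{1}{12} - \frac{1}{5 - 3}\right)\right)^{2} = \left(-15 - \left(- \frac{1}{12} - \frac{1}{2}\right)\right)^{2} = \left(-15 + \left(\frac{1}{12} - - \frac{1}{2}\right)\right)^{2} = \left(-15 + \left(\frac{1}{12} + \frac{1}{2}\right)\right)^{2} = \left(-15 + \frac{7}{12}\right)^{2} = \left(- \frac{173}{12}\right)^{2} = \frac{29929}{144}$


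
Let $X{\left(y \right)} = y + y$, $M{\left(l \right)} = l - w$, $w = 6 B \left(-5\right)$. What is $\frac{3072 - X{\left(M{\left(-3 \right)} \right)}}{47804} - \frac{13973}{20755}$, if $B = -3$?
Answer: $- \frac{300172751}{496086010} \approx -0.60508$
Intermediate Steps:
$w = 90$ ($w = 6 \left(-3\right) \left(-5\right) = \left(-18\right) \left(-5\right) = 90$)
$M{\left(l \right)} = -90 + l$ ($M{\left(l \right)} = l - 90 = -90 + l$)
$X{\left(y \right)} = 2 y$
$\frac{3072 - X{\left(M{\left(-3 \right)} \right)}}{47804} - \frac{13973}{20755} = \frac{3072 - 2 \left(-90 - 3\right)}{47804} - \frac{13973}{20755} = \left(3072 - 2 \left(-93\right)\right) \frac{1}{47804} - \frac{13973}{20755} = \left(3072 - -186\right) \frac{1}{47804} - \frac{13973}{20755} = \left(3072 + 186\right) \frac{1}{47804} - \frac{13973}{20755} = 3258 \cdot \frac{1}{47804} - \frac{13973}{20755} = \frac{1629}{23902} - \frac{13973}{20755} = - \frac{300172751}{496086010}$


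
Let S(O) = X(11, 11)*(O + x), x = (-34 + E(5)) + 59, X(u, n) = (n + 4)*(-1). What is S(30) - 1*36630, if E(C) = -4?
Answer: -37395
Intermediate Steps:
X(u, n) = -4 - n (X(u, n) = (4 + n)*(-1) = -4 - n)
x = 21 (x = (-34 - 4) + 59 = -38 + 59 = 21)
S(O) = -315 - 15*O (S(O) = (-4 - 1*11)*(O + 21) = (-4 - 11)*(21 + O) = -15*(21 + O) = -315 - 15*O)
S(30) - 1*36630 = (-315 - 15*30) - 1*36630 = (-315 - 450) - 36630 = -765 - 36630 = -37395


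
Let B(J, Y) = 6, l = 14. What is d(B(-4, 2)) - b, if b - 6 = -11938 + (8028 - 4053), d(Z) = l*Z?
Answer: 8041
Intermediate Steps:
d(Z) = 14*Z
b = -7957 (b = 6 + (-11938 + (8028 - 4053)) = 6 + (-11938 + 3975) = 6 - 7963 = -7957)
d(B(-4, 2)) - b = 14*6 - 1*(-7957) = 84 + 7957 = 8041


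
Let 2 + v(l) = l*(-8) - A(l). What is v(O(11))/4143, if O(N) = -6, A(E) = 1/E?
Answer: 277/24858 ≈ 0.011143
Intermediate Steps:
v(l) = -2 - 1/l - 8*l (v(l) = -2 + (l*(-8) - 1/l) = -2 + (-8*l - 1/l) = -2 + (-1/l - 8*l) = -2 - 1/l - 8*l)
v(O(11))/4143 = (-2 - 1/(-6) - 8*(-6))/4143 = (-2 - 1*(-⅙) + 48)*(1/4143) = (-2 + ⅙ + 48)*(1/4143) = (277/6)*(1/4143) = 277/24858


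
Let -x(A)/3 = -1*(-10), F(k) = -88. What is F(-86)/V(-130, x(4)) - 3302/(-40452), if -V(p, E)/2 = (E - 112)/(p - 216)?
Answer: 154077533/1436046 ≈ 107.29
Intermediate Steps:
x(A) = -30 (x(A) = -(-3)*(-10) = -3*10 = -30)
V(p, E) = -2*(-112 + E)/(-216 + p) (V(p, E) = -2*(E - 112)/(p - 216) = -2*(-112 + E)/(-216 + p))
F(-86)/V(-130, x(4)) - 3302/(-40452) = -88*(-216 - 130)/(2*(112 - 1*(-30))) - 3302/(-40452) = -88*(-173/(112 + 30)) - 3302*(-1/40452) = -88/(2*(-1/346)*142) + 1651/20226 = -88/(-142/173) + 1651/20226 = -88*(-173/142) + 1651/20226 = 7612/71 + 1651/20226 = 154077533/1436046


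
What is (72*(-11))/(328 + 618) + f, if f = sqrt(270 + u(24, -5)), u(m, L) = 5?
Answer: -36/43 + 5*sqrt(11) ≈ 15.746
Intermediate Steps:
f = 5*sqrt(11) (f = sqrt(270 + 5) = sqrt(275) = 5*sqrt(11) ≈ 16.583)
(72*(-11))/(328 + 618) + f = (72*(-11))/(328 + 618) + 5*sqrt(11) = -792/946 + 5*sqrt(11) = -792*1/946 + 5*sqrt(11) = -36/43 + 5*sqrt(11)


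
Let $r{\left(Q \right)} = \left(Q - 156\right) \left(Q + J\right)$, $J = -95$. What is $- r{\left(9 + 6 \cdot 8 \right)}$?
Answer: $-3762$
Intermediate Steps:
$r{\left(Q \right)} = \left(-156 + Q\right) \left(-95 + Q\right)$ ($r{\left(Q \right)} = \left(Q - 156\right) \left(Q - 95\right) = \left(-156 + Q\right) \left(-95 + Q\right)$)
$- r{\left(9 + 6 \cdot 8 \right)} = - (14820 + \left(9 + 6 \cdot 8\right)^{2} - 251 \left(9 + 6 \cdot 8\right)) = - (14820 + \left(9 + 48\right)^{2} - 251 \left(9 + 48\right)) = - (14820 + 57^{2} - 14307) = - (14820 + 3249 - 14307) = \left(-1\right) 3762 = -3762$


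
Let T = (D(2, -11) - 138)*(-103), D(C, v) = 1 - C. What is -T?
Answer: -14317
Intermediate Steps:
T = 14317 (T = ((1 - 1*2) - 138)*(-103) = ((1 - 2) - 138)*(-103) = (-1 - 138)*(-103) = -139*(-103) = 14317)
-T = -1*14317 = -14317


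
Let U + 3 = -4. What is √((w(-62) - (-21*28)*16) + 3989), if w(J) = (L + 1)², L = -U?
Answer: √13461 ≈ 116.02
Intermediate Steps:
U = -7 (U = -3 - 4 = -7)
L = 7 (L = -1*(-7) = 7)
w(J) = 64 (w(J) = (7 + 1)² = 8² = 64)
√((w(-62) - (-21*28)*16) + 3989) = √((64 - (-21*28)*16) + 3989) = √((64 - (-588)*16) + 3989) = √((64 - 1*(-9408)) + 3989) = √((64 + 9408) + 3989) = √(9472 + 3989) = √13461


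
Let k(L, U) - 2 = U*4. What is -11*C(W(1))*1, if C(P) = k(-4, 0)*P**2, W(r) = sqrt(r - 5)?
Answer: 88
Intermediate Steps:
k(L, U) = 2 + 4*U (k(L, U) = 2 + U*4 = 2 + 4*U)
W(r) = sqrt(-5 + r)
C(P) = 2*P**2 (C(P) = (2 + 4*0)*P**2 = (2 + 0)*P**2 = 2*P**2)
-11*C(W(1))*1 = -22*(sqrt(-5 + 1))**2*1 = -22*(sqrt(-4))**2*1 = -22*(2*I)**2*1 = -22*(-4)*1 = -11*(-8)*1 = 88*1 = 88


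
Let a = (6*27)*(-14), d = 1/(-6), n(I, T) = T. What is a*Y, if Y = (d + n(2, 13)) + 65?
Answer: -176526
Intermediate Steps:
d = -⅙ ≈ -0.16667
a = -2268 (a = 162*(-14) = -2268)
Y = 467/6 (Y = (-⅙ + 13) + 65 = 77/6 + 65 = 467/6 ≈ 77.833)
a*Y = -2268*467/6 = -176526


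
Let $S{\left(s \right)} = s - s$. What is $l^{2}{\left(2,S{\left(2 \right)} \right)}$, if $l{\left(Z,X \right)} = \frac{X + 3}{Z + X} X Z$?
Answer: $0$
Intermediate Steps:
$S{\left(s \right)} = 0$
$l{\left(Z,X \right)} = \frac{X Z \left(3 + X\right)}{X + Z}$ ($l{\left(Z,X \right)} = \frac{3 + X}{X + Z} X Z = \frac{X \left(3 + X\right)}{X + Z} Z = \frac{X Z \left(3 + X\right)}{X + Z}$)
$l^{2}{\left(2,S{\left(2 \right)} \right)} = \left(0 \cdot 2 \frac{1}{0 + 2} \left(3 + 0\right)\right)^{2} = \left(0 \cdot 2 \cdot \frac{1}{2} \cdot 3\right)^{2} = 0^{2} = 0$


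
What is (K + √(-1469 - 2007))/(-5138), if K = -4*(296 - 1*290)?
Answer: 12/2569 - I*√869/2569 ≈ 0.0046711 - 0.011475*I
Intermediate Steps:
K = -24 (K = -4*(296 - 290) = -4*6 = -24)
(K + √(-1469 - 2007))/(-5138) = (-24 + √(-1469 - 2007))/(-5138) = (-24 + √(-3476))*(-1/5138) = (-24 + 2*I*√869)*(-1/5138) = 12/2569 - I*√869/2569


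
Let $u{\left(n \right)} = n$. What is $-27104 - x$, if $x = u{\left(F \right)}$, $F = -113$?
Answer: $-26991$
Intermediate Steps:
$x = -113$
$-27104 - x = -27104 - -113 = -27104 + 113 = -26991$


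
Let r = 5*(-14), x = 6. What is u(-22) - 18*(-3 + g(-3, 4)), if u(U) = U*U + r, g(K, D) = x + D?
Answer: 288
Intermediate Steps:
g(K, D) = 6 + D
r = -70
u(U) = -70 + U² (u(U) = U*U - 70 = U² - 70 = -70 + U²)
u(-22) - 18*(-3 + g(-3, 4)) = (-70 + (-22)²) - 18*(-3 + (6 + 4)) = (-70 + 484) - 18*(-3 + 10) = 414 - 18*7 = 414 - 126 = 288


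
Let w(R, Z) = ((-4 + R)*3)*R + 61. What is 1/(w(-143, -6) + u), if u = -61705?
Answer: 1/1419 ≈ 0.00070472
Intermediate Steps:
w(R, Z) = 61 + R*(-12 + 3*R) (w(R, Z) = (-12 + 3*R)*R + 61 = R*(-12 + 3*R) + 61 = 61 + R*(-12 + 3*R))
1/(w(-143, -6) + u) = 1/((61 - 12*(-143) + 3*(-143)²) - 61705) = 1/((61 + 1716 + 3*20449) - 61705) = 1/((61 + 1716 + 61347) - 61705) = 1/(63124 - 61705) = 1/1419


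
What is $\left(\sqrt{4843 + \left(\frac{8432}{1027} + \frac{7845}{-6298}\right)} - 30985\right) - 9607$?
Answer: $-40592 + \frac{\sqrt{202901275123688154}}{6468046} \approx -40522.0$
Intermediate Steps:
$\left(\sqrt{4843 + \left(\frac{8432}{1027} + \frac{7845}{-6298}\right)} - 30985\right) - 9607 = \left(\sqrt{4843 + \left(8432 \cdot \frac{1}{1027} + 7845 \left(- \frac{1}{6298}\right)\right)} - 30985\right) - 9607 = \left(\sqrt{4843 + \left(\frac{8432}{1027} - \frac{7845}{6298}\right)} - 30985\right) - 9607 = \left(\sqrt{4843 + \frac{45047921}{6468046}} - 30985\right) - 9607 = \left(\sqrt{\frac{31369794699}{6468046}} - 30985\right) - 9607 = \left(\frac{\sqrt{202901275123688154}}{6468046} - 30985\right) - 9607 = \left(-30985 + \frac{\sqrt{202901275123688154}}{6468046}\right) - 9607 = -40592 + \frac{\sqrt{202901275123688154}}{6468046}$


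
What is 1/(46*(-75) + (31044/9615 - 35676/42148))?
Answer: -33771085/116429791769 ≈ -0.00029006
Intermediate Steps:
1/(46*(-75) + (31044/9615 - 35676/42148)) = 1/(-3450 + (31044*(1/9615) - 35676*1/42148)) = 1/(-3450 + (10348/3205 - 8919/10537)) = 1/(-3450 + 80451481/33771085) = 1/(-116429791769/33771085) = -33771085/116429791769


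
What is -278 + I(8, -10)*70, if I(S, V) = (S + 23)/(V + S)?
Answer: -1363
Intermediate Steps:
I(S, V) = (23 + S)/(S + V)
-278 + I(8, -10)*70 = -278 + ((23 + 8)/(8 - 10))*70 = -278 + (31/(-2))*70 = -278 - 1/2*31*70 = -278 - 31/2*70 = -278 - 1085 = -1363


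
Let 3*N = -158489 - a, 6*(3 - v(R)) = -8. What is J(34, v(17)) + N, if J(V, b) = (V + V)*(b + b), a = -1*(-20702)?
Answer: -59141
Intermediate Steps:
a = 20702
v(R) = 13/3 (v(R) = 3 - 1/6*(-8) = 3 + 4/3 = 13/3)
J(V, b) = 4*V*b (J(V, b) = (2*V)*(2*b) = 4*V*b)
N = -179191/3 (N = (-158489 - 1*20702)/3 = (-158489 - 20702)/3 = (1/3)*(-179191) = -179191/3 ≈ -59730.)
J(34, v(17)) + N = 4*34*(13/3) - 179191/3 = 1768/3 - 179191/3 = -59141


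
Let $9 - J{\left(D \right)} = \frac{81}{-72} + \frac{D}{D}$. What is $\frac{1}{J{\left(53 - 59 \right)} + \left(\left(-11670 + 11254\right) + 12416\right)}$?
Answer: $\frac{8}{96073} \approx 8.327 \cdot 10^{-5}$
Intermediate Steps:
$J{\left(D \right)} = \frac{73}{8}$ ($J{\left(D \right)} = 9 - \left(\frac{81}{-72} + \frac{D}{D}\right) = 9 - \left(81 \left(- \frac{1}{72}\right) + 1\right) = 9 - \left(- \frac{9}{8} + 1\right) = 9 - - \frac{1}{8} = 9 + \frac{1}{8} = \frac{73}{8}$)
$\frac{1}{J{\left(53 - 59 \right)} + \left(\left(-11670 + 11254\right) + 12416\right)} = \frac{1}{\frac{73}{8} + \left(\left(-11670 + 11254\right) + 12416\right)} = \frac{1}{\frac{73}{8} + \left(-416 + 12416\right)} = \frac{1}{\frac{73}{8} + 12000} = \frac{1}{\frac{96073}{8}} = \frac{8}{96073}$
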